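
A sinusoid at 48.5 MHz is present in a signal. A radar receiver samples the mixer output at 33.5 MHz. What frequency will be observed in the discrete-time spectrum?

48.5 MHz mod fs = 15 MHz.
15 MHz ≤ fs/2 = 16.75 MHz, appears at 15 MHz.

15 MHz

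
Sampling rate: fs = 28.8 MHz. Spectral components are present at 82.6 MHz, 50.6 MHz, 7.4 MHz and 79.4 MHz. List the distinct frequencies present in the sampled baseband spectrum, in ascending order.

3.8 MHz, 7 MHz, 7.4 MHz

fs/2 = 14.4 MHz.
82.6 MHz mod fs = 25 MHz.
25 MHz > fs/2 = 14.4 MHz, folds to fs − 25 MHz = 3.8 MHz.
50.6 MHz mod fs = 21.8 MHz.
21.8 MHz > fs/2 = 14.4 MHz, folds to fs − 21.8 MHz = 7 MHz.
7.4 MHz ≤ fs/2 = 14.4 MHz, passes unchanged.
79.4 MHz mod fs = 21.8 MHz.
21.8 MHz > fs/2 = 14.4 MHz, folds to fs − 21.8 MHz = 7 MHz.
Distinct values: {3.8 MHz, 7 MHz, 7.4 MHz}.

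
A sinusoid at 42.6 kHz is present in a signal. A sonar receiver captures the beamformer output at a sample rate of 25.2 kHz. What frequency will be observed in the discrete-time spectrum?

42.6 kHz mod fs = 17.4 kHz.
17.4 kHz > fs/2 = 12.6 kHz, folds to fs − 17.4 kHz = 7.8 kHz.

7.8 kHz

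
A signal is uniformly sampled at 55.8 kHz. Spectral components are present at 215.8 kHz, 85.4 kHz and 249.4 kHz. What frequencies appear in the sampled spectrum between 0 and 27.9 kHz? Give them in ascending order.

fs/2 = 27.9 kHz.
215.8 kHz mod fs = 48.4 kHz.
48.4 kHz > fs/2 = 27.9 kHz, folds to fs − 48.4 kHz = 7.4 kHz.
85.4 kHz mod fs = 29.6 kHz.
29.6 kHz > fs/2 = 27.9 kHz, folds to fs − 29.6 kHz = 26.2 kHz.
249.4 kHz mod fs = 26.2 kHz.
26.2 kHz ≤ fs/2 = 27.9 kHz, appears at 26.2 kHz.
Distinct values: {7.4 kHz, 26.2 kHz}.

7.4 kHz, 26.2 kHz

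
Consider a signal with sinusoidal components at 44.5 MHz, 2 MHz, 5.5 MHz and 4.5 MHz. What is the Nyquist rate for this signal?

89 MHz

Highest-frequency component: 44.5 MHz.
Nyquist rate = 2 × 44.5 MHz = 89 MHz.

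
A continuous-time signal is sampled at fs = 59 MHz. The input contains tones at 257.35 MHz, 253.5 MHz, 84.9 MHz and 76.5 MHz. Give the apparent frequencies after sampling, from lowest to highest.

fs/2 = 29.5 MHz.
257.35 MHz mod fs = 21.35 MHz.
21.35 MHz ≤ fs/2 = 29.5 MHz, appears at 21.35 MHz.
253.5 MHz mod fs = 17.5 MHz.
17.5 MHz ≤ fs/2 = 29.5 MHz, appears at 17.5 MHz.
84.9 MHz mod fs = 25.9 MHz.
25.9 MHz ≤ fs/2 = 29.5 MHz, appears at 25.9 MHz.
76.5 MHz mod fs = 17.5 MHz.
17.5 MHz ≤ fs/2 = 29.5 MHz, appears at 17.5 MHz.
Distinct values: {17.5 MHz, 21.35 MHz, 25.9 MHz}.

17.5 MHz, 21.35 MHz, 25.9 MHz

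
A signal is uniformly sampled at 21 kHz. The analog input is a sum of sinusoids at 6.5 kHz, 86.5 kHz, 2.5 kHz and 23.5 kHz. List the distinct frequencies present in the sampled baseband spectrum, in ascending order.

fs/2 = 10.5 kHz.
6.5 kHz ≤ fs/2 = 10.5 kHz, passes unchanged.
86.5 kHz mod fs = 2.5 kHz.
2.5 kHz ≤ fs/2 = 10.5 kHz, appears at 2.5 kHz.
2.5 kHz ≤ fs/2 = 10.5 kHz, passes unchanged.
23.5 kHz mod fs = 2.5 kHz.
2.5 kHz ≤ fs/2 = 10.5 kHz, appears at 2.5 kHz.
Distinct values: {2.5 kHz, 6.5 kHz}.

2.5 kHz, 6.5 kHz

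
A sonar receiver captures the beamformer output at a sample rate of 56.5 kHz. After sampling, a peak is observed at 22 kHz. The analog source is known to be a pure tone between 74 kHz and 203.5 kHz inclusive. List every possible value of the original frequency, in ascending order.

78.5 kHz, 91 kHz, 135 kHz, 147.5 kHz, 191.5 kHz

Frequencies that alias to 22 kHz are k·fs ± 22 kHz for integer k ≥ 0.
k=0: 22 kHz.
k=1: 34.5 kHz, 78.5 kHz.
k=2: 91 kHz, 135 kHz.
k=3: 147.5 kHz, 191.5 kHz.
k=4: 204 kHz, 248 kHz.
Within [74 kHz, 203.5 kHz]: 78.5 kHz, 91 kHz, 135 kHz, 147.5 kHz, 191.5 kHz.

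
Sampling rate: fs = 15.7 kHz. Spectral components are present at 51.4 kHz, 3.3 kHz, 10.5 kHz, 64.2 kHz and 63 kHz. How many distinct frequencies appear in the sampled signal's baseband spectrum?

5

fs/2 = 7.85 kHz.
51.4 kHz mod fs = 4.3 kHz.
4.3 kHz ≤ fs/2 = 7.85 kHz, appears at 4.3 kHz.
3.3 kHz ≤ fs/2 = 7.85 kHz, passes unchanged.
10.5 kHz > fs/2 = 7.85 kHz, folds to fs − 10.5 kHz = 5.2 kHz.
64.2 kHz mod fs = 1.4 kHz.
1.4 kHz ≤ fs/2 = 7.85 kHz, appears at 1.4 kHz.
63 kHz mod fs = 0.2 kHz.
0.2 kHz ≤ fs/2 = 7.85 kHz, appears at 0.2 kHz.
Distinct values: {0.2 kHz, 1.4 kHz, 3.3 kHz, 4.3 kHz, 5.2 kHz} → 5.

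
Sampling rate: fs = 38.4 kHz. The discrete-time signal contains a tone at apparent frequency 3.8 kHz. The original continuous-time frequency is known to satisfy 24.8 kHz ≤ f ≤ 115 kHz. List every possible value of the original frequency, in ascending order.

34.6 kHz, 42.2 kHz, 73 kHz, 80.6 kHz, 111.4 kHz

Frequencies that alias to 3.8 kHz are k·fs ± 3.8 kHz for integer k ≥ 0.
k=0: 3.8 kHz.
k=1: 34.6 kHz, 42.2 kHz.
k=2: 73 kHz, 80.6 kHz.
k=3: 111.4 kHz, 119 kHz.
k=4: 149.8 kHz, 157.4 kHz.
Within [24.8 kHz, 115 kHz]: 34.6 kHz, 42.2 kHz, 73 kHz, 80.6 kHz, 111.4 kHz.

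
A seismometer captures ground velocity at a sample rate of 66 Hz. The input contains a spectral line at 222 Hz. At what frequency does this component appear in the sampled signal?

24 Hz

222 Hz mod fs = 24 Hz.
24 Hz ≤ fs/2 = 33 Hz, appears at 24 Hz.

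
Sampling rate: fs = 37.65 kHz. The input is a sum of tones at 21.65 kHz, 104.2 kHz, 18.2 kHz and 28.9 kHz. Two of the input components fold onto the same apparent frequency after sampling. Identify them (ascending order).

fs/2 = 18.825 kHz.
21.65 kHz > fs/2 = 18.825 kHz, folds to fs − 21.65 kHz = 16 kHz.
104.2 kHz mod fs = 28.9 kHz.
28.9 kHz > fs/2 = 18.825 kHz, folds to fs − 28.9 kHz = 8.75 kHz.
18.2 kHz ≤ fs/2 = 18.825 kHz, passes unchanged.
28.9 kHz > fs/2 = 18.825 kHz, folds to fs − 28.9 kHz = 8.75 kHz.
28.9 kHz and 104.2 kHz both map to 8.75 kHz.

28.9 kHz, 104.2 kHz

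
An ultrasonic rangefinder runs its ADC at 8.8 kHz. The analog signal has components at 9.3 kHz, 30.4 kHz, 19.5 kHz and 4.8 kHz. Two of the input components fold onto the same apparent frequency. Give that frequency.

4 kHz

fs/2 = 4.4 kHz.
9.3 kHz mod fs = 0.5 kHz.
0.5 kHz ≤ fs/2 = 4.4 kHz, appears at 0.5 kHz.
30.4 kHz mod fs = 4 kHz.
4 kHz ≤ fs/2 = 4.4 kHz, appears at 4 kHz.
19.5 kHz mod fs = 1.9 kHz.
1.9 kHz ≤ fs/2 = 4.4 kHz, appears at 1.9 kHz.
4.8 kHz > fs/2 = 4.4 kHz, folds to fs − 4.8 kHz = 4 kHz.
4.8 kHz and 30.4 kHz both map to 4 kHz.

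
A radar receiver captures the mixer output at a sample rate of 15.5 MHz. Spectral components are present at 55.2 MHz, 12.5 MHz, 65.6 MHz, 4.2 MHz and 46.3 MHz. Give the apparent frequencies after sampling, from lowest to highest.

0.2 MHz, 3 MHz, 3.6 MHz, 4.2 MHz, 6.8 MHz

fs/2 = 7.75 MHz.
55.2 MHz mod fs = 8.7 MHz.
8.7 MHz > fs/2 = 7.75 MHz, folds to fs − 8.7 MHz = 6.8 MHz.
12.5 MHz > fs/2 = 7.75 MHz, folds to fs − 12.5 MHz = 3 MHz.
65.6 MHz mod fs = 3.6 MHz.
3.6 MHz ≤ fs/2 = 7.75 MHz, appears at 3.6 MHz.
4.2 MHz ≤ fs/2 = 7.75 MHz, passes unchanged.
46.3 MHz mod fs = 15.3 MHz.
15.3 MHz > fs/2 = 7.75 MHz, folds to fs − 15.3 MHz = 0.2 MHz.
Distinct values: {0.2 MHz, 3 MHz, 3.6 MHz, 4.2 MHz, 6.8 MHz}.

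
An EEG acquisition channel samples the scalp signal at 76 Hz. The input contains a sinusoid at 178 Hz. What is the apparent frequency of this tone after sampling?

178 Hz mod fs = 26 Hz.
26 Hz ≤ fs/2 = 38 Hz, appears at 26 Hz.

26 Hz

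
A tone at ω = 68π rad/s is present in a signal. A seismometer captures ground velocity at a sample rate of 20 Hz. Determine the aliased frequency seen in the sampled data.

ω = 68π rad/s → f = ω/(2π) = 34 Hz.
34 Hz mod fs = 14 Hz.
14 Hz > fs/2 = 10 Hz, folds to fs − 14 Hz = 6 Hz.

6 Hz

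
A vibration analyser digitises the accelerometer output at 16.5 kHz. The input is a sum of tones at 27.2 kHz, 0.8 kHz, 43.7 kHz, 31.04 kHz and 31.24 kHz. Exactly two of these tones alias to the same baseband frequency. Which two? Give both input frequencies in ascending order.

fs/2 = 8.25 kHz.
27.2 kHz mod fs = 10.7 kHz.
10.7 kHz > fs/2 = 8.25 kHz, folds to fs − 10.7 kHz = 5.8 kHz.
0.8 kHz ≤ fs/2 = 8.25 kHz, passes unchanged.
43.7 kHz mod fs = 10.7 kHz.
10.7 kHz > fs/2 = 8.25 kHz, folds to fs − 10.7 kHz = 5.8 kHz.
31.04 kHz mod fs = 14.54 kHz.
14.54 kHz > fs/2 = 8.25 kHz, folds to fs − 14.54 kHz = 1.96 kHz.
31.24 kHz mod fs = 14.74 kHz.
14.74 kHz > fs/2 = 8.25 kHz, folds to fs − 14.74 kHz = 1.76 kHz.
27.2 kHz and 43.7 kHz both map to 5.8 kHz.

27.2 kHz, 43.7 kHz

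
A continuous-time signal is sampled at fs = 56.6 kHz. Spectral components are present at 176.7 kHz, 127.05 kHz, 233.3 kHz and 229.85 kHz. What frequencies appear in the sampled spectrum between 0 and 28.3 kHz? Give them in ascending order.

3.45 kHz, 6.9 kHz, 13.85 kHz

fs/2 = 28.3 kHz.
176.7 kHz mod fs = 6.9 kHz.
6.9 kHz ≤ fs/2 = 28.3 kHz, appears at 6.9 kHz.
127.05 kHz mod fs = 13.85 kHz.
13.85 kHz ≤ fs/2 = 28.3 kHz, appears at 13.85 kHz.
233.3 kHz mod fs = 6.9 kHz.
6.9 kHz ≤ fs/2 = 28.3 kHz, appears at 6.9 kHz.
229.85 kHz mod fs = 3.45 kHz.
3.45 kHz ≤ fs/2 = 28.3 kHz, appears at 3.45 kHz.
Distinct values: {3.45 kHz, 6.9 kHz, 13.85 kHz}.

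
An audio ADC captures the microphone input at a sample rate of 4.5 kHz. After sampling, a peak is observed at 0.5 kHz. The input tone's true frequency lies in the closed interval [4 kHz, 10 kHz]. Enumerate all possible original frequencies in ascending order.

4 kHz, 5 kHz, 8.5 kHz, 9.5 kHz

Frequencies that alias to 0.5 kHz are k·fs ± 0.5 kHz for integer k ≥ 0.
k=0: 0.5 kHz.
k=1: 4 kHz, 5 kHz.
k=2: 8.5 kHz, 9.5 kHz.
k=3: 13 kHz, 14 kHz.
Within [4 kHz, 10 kHz]: 4 kHz, 5 kHz, 8.5 kHz, 9.5 kHz.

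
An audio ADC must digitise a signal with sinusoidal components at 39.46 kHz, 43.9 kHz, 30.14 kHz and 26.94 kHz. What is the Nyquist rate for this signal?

Highest-frequency component: 43.9 kHz.
Nyquist rate = 2 × 43.9 kHz = 87.8 kHz.

87.8 kHz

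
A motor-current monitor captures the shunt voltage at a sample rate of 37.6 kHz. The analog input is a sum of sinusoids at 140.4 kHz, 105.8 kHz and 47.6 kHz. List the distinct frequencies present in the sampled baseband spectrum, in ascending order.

7 kHz, 10 kHz

fs/2 = 18.8 kHz.
140.4 kHz mod fs = 27.6 kHz.
27.6 kHz > fs/2 = 18.8 kHz, folds to fs − 27.6 kHz = 10 kHz.
105.8 kHz mod fs = 30.6 kHz.
30.6 kHz > fs/2 = 18.8 kHz, folds to fs − 30.6 kHz = 7 kHz.
47.6 kHz mod fs = 10 kHz.
10 kHz ≤ fs/2 = 18.8 kHz, appears at 10 kHz.
Distinct values: {7 kHz, 10 kHz}.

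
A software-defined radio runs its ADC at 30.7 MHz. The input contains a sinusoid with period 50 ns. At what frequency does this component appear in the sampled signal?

10.7 MHz

T = 50 ns → f = 1/T = 20 MHz.
20 MHz > fs/2 = 15.35 MHz, folds to fs − 20 MHz = 10.7 MHz.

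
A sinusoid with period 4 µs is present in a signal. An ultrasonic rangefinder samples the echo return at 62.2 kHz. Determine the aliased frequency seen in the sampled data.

T = 4 µs → f = 1/T = 250 kHz.
250 kHz mod fs = 1.2 kHz.
1.2 kHz ≤ fs/2 = 31.1 kHz, appears at 1.2 kHz.

1.2 kHz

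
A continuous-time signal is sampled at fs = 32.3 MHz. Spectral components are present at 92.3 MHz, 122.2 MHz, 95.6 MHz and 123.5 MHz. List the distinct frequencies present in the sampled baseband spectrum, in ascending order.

1.3 MHz, 4.6 MHz, 5.7 MHz, 7 MHz

fs/2 = 16.15 MHz.
92.3 MHz mod fs = 27.7 MHz.
27.7 MHz > fs/2 = 16.15 MHz, folds to fs − 27.7 MHz = 4.6 MHz.
122.2 MHz mod fs = 25.3 MHz.
25.3 MHz > fs/2 = 16.15 MHz, folds to fs − 25.3 MHz = 7 MHz.
95.6 MHz mod fs = 31 MHz.
31 MHz > fs/2 = 16.15 MHz, folds to fs − 31 MHz = 1.3 MHz.
123.5 MHz mod fs = 26.6 MHz.
26.6 MHz > fs/2 = 16.15 MHz, folds to fs − 26.6 MHz = 5.7 MHz.
Distinct values: {1.3 MHz, 4.6 MHz, 5.7 MHz, 7 MHz}.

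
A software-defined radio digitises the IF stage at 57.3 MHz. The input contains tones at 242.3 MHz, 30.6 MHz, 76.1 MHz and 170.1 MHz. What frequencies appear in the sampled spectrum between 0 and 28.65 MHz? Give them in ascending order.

fs/2 = 28.65 MHz.
242.3 MHz mod fs = 13.1 MHz.
13.1 MHz ≤ fs/2 = 28.65 MHz, appears at 13.1 MHz.
30.6 MHz > fs/2 = 28.65 MHz, folds to fs − 30.6 MHz = 26.7 MHz.
76.1 MHz mod fs = 18.8 MHz.
18.8 MHz ≤ fs/2 = 28.65 MHz, appears at 18.8 MHz.
170.1 MHz mod fs = 55.5 MHz.
55.5 MHz > fs/2 = 28.65 MHz, folds to fs − 55.5 MHz = 1.8 MHz.
Distinct values: {1.8 MHz, 13.1 MHz, 18.8 MHz, 26.7 MHz}.

1.8 MHz, 13.1 MHz, 18.8 MHz, 26.7 MHz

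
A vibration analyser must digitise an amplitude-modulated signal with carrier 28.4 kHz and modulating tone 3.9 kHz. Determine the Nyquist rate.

64.6 kHz

AM sidebands sit at fc ± fm = 24.5 kHz and 32.3 kHz.
Highest-frequency component: 32.3 kHz.
Nyquist rate = 2 × 32.3 kHz = 64.6 kHz.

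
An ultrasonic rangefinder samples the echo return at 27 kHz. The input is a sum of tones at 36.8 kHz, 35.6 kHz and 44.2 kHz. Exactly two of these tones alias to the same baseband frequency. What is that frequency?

9.8 kHz

fs/2 = 13.5 kHz.
36.8 kHz mod fs = 9.8 kHz.
9.8 kHz ≤ fs/2 = 13.5 kHz, appears at 9.8 kHz.
35.6 kHz mod fs = 8.6 kHz.
8.6 kHz ≤ fs/2 = 13.5 kHz, appears at 8.6 kHz.
44.2 kHz mod fs = 17.2 kHz.
17.2 kHz > fs/2 = 13.5 kHz, folds to fs − 17.2 kHz = 9.8 kHz.
36.8 kHz and 44.2 kHz both map to 9.8 kHz.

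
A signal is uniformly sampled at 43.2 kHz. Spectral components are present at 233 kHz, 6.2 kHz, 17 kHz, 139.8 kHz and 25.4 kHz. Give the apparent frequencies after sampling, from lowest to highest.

fs/2 = 21.6 kHz.
233 kHz mod fs = 17 kHz.
17 kHz ≤ fs/2 = 21.6 kHz, appears at 17 kHz.
6.2 kHz ≤ fs/2 = 21.6 kHz, passes unchanged.
17 kHz ≤ fs/2 = 21.6 kHz, passes unchanged.
139.8 kHz mod fs = 10.2 kHz.
10.2 kHz ≤ fs/2 = 21.6 kHz, appears at 10.2 kHz.
25.4 kHz > fs/2 = 21.6 kHz, folds to fs − 25.4 kHz = 17.8 kHz.
Distinct values: {6.2 kHz, 10.2 kHz, 17 kHz, 17.8 kHz}.

6.2 kHz, 10.2 kHz, 17 kHz, 17.8 kHz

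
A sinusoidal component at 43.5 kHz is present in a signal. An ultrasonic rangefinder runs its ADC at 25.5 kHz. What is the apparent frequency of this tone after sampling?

43.5 kHz mod fs = 18 kHz.
18 kHz > fs/2 = 12.75 kHz, folds to fs − 18 kHz = 7.5 kHz.

7.5 kHz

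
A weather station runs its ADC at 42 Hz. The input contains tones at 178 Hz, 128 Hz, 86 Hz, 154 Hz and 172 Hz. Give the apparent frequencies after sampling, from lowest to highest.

2 Hz, 4 Hz, 10 Hz, 14 Hz

fs/2 = 21 Hz.
178 Hz mod fs = 10 Hz.
10 Hz ≤ fs/2 = 21 Hz, appears at 10 Hz.
128 Hz mod fs = 2 Hz.
2 Hz ≤ fs/2 = 21 Hz, appears at 2 Hz.
86 Hz mod fs = 2 Hz.
2 Hz ≤ fs/2 = 21 Hz, appears at 2 Hz.
154 Hz mod fs = 28 Hz.
28 Hz > fs/2 = 21 Hz, folds to fs − 28 Hz = 14 Hz.
172 Hz mod fs = 4 Hz.
4 Hz ≤ fs/2 = 21 Hz, appears at 4 Hz.
Distinct values: {2 Hz, 4 Hz, 10 Hz, 14 Hz}.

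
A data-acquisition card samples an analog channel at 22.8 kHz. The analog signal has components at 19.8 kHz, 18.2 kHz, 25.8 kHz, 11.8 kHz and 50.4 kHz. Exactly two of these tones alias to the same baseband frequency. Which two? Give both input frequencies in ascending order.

19.8 kHz, 25.8 kHz

fs/2 = 11.4 kHz.
19.8 kHz > fs/2 = 11.4 kHz, folds to fs − 19.8 kHz = 3 kHz.
18.2 kHz > fs/2 = 11.4 kHz, folds to fs − 18.2 kHz = 4.6 kHz.
25.8 kHz mod fs = 3 kHz.
3 kHz ≤ fs/2 = 11.4 kHz, appears at 3 kHz.
11.8 kHz > fs/2 = 11.4 kHz, folds to fs − 11.8 kHz = 11 kHz.
50.4 kHz mod fs = 4.8 kHz.
4.8 kHz ≤ fs/2 = 11.4 kHz, appears at 4.8 kHz.
19.8 kHz and 25.8 kHz both map to 3 kHz.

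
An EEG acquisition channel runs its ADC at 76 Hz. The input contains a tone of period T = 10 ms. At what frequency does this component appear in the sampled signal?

T = 10 ms → f = 1/T = 100 Hz.
100 Hz mod fs = 24 Hz.
24 Hz ≤ fs/2 = 38 Hz, appears at 24 Hz.

24 Hz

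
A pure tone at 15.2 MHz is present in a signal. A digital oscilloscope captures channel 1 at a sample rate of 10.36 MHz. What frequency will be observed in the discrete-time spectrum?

15.2 MHz mod fs = 4.84 MHz.
4.84 MHz ≤ fs/2 = 5.18 MHz, appears at 4.84 MHz.

4.84 MHz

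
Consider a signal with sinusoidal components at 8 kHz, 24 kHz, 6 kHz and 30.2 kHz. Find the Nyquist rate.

60.4 kHz

Highest-frequency component: 30.2 kHz.
Nyquist rate = 2 × 30.2 kHz = 60.4 kHz.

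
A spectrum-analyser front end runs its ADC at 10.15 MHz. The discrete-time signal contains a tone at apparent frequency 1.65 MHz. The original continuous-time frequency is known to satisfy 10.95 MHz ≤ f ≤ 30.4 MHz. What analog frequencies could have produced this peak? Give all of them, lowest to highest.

Frequencies that alias to 1.65 MHz are k·fs ± 1.65 MHz for integer k ≥ 0.
k=0: 1.65 MHz.
k=1: 8.5 MHz, 11.8 MHz.
k=2: 18.65 MHz, 21.95 MHz.
k=3: 28.8 MHz, 32.1 MHz.
k=4: 38.95 MHz, 42.25 MHz.
Within [10.95 MHz, 30.4 MHz]: 11.8 MHz, 18.65 MHz, 21.95 MHz, 28.8 MHz.

11.8 MHz, 18.65 MHz, 21.95 MHz, 28.8 MHz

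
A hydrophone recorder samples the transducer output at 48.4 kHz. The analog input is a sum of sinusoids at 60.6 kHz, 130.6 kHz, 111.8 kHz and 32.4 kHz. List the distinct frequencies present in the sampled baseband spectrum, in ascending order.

12.2 kHz, 14.6 kHz, 15 kHz, 16 kHz

fs/2 = 24.2 kHz.
60.6 kHz mod fs = 12.2 kHz.
12.2 kHz ≤ fs/2 = 24.2 kHz, appears at 12.2 kHz.
130.6 kHz mod fs = 33.8 kHz.
33.8 kHz > fs/2 = 24.2 kHz, folds to fs − 33.8 kHz = 14.6 kHz.
111.8 kHz mod fs = 15 kHz.
15 kHz ≤ fs/2 = 24.2 kHz, appears at 15 kHz.
32.4 kHz > fs/2 = 24.2 kHz, folds to fs − 32.4 kHz = 16 kHz.
Distinct values: {12.2 kHz, 14.6 kHz, 15 kHz, 16 kHz}.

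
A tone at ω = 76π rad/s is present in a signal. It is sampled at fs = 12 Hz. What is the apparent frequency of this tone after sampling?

2 Hz

ω = 76π rad/s → f = ω/(2π) = 38 Hz.
38 Hz mod fs = 2 Hz.
2 Hz ≤ fs/2 = 6 Hz, appears at 2 Hz.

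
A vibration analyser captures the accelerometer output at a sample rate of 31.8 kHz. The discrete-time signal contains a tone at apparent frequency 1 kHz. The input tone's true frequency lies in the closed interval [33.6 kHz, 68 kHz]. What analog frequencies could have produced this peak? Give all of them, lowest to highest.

62.6 kHz, 64.6 kHz

Frequencies that alias to 1 kHz are k·fs ± 1 kHz for integer k ≥ 0.
k=0: 1 kHz.
k=1: 30.8 kHz, 32.8 kHz.
k=2: 62.6 kHz, 64.6 kHz.
k=3: 94.4 kHz, 96.4 kHz.
Within [33.6 kHz, 68 kHz]: 62.6 kHz, 64.6 kHz.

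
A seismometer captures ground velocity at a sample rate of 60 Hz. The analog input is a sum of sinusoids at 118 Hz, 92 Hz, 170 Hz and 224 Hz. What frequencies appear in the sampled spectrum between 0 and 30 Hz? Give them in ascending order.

fs/2 = 30 Hz.
118 Hz mod fs = 58 Hz.
58 Hz > fs/2 = 30 Hz, folds to fs − 58 Hz = 2 Hz.
92 Hz mod fs = 32 Hz.
32 Hz > fs/2 = 30 Hz, folds to fs − 32 Hz = 28 Hz.
170 Hz mod fs = 50 Hz.
50 Hz > fs/2 = 30 Hz, folds to fs − 50 Hz = 10 Hz.
224 Hz mod fs = 44 Hz.
44 Hz > fs/2 = 30 Hz, folds to fs − 44 Hz = 16 Hz.
Distinct values: {2 Hz, 10 Hz, 16 Hz, 28 Hz}.

2 Hz, 10 Hz, 16 Hz, 28 Hz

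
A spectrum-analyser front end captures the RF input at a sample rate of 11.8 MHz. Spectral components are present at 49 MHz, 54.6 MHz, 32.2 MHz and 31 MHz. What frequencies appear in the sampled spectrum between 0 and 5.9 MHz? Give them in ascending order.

1.8 MHz, 3.2 MHz, 4.4 MHz

fs/2 = 5.9 MHz.
49 MHz mod fs = 1.8 MHz.
1.8 MHz ≤ fs/2 = 5.9 MHz, appears at 1.8 MHz.
54.6 MHz mod fs = 7.4 MHz.
7.4 MHz > fs/2 = 5.9 MHz, folds to fs − 7.4 MHz = 4.4 MHz.
32.2 MHz mod fs = 8.6 MHz.
8.6 MHz > fs/2 = 5.9 MHz, folds to fs − 8.6 MHz = 3.2 MHz.
31 MHz mod fs = 7.4 MHz.
7.4 MHz > fs/2 = 5.9 MHz, folds to fs − 7.4 MHz = 4.4 MHz.
Distinct values: {1.8 MHz, 3.2 MHz, 4.4 MHz}.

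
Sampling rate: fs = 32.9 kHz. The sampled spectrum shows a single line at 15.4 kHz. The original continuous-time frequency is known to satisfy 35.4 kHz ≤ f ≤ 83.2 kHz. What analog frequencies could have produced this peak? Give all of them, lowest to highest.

Frequencies that alias to 15.4 kHz are k·fs ± 15.4 kHz for integer k ≥ 0.
k=0: 15.4 kHz.
k=1: 17.5 kHz, 48.3 kHz.
k=2: 50.4 kHz, 81.2 kHz.
k=3: 83.3 kHz, 114.1 kHz.
Within [35.4 kHz, 83.2 kHz]: 48.3 kHz, 50.4 kHz, 81.2 kHz.

48.3 kHz, 50.4 kHz, 81.2 kHz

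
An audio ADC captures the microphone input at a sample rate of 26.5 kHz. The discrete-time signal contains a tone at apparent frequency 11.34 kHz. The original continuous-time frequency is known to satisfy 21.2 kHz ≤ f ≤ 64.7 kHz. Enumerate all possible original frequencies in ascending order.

37.84 kHz, 41.66 kHz, 64.34 kHz

Frequencies that alias to 11.34 kHz are k·fs ± 11.34 kHz for integer k ≥ 0.
k=0: 11.34 kHz.
k=1: 15.16 kHz, 37.84 kHz.
k=2: 41.66 kHz, 64.34 kHz.
k=3: 68.16 kHz, 90.84 kHz.
Within [21.2 kHz, 64.7 kHz]: 37.84 kHz, 41.66 kHz, 64.34 kHz.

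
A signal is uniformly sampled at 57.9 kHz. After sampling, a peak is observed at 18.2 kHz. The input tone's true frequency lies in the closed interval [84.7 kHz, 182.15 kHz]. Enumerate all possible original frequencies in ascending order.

97.6 kHz, 134 kHz, 155.5 kHz

Frequencies that alias to 18.2 kHz are k·fs ± 18.2 kHz for integer k ≥ 0.
k=0: 18.2 kHz.
k=1: 39.7 kHz, 76.1 kHz.
k=2: 97.6 kHz, 134 kHz.
k=3: 155.5 kHz, 191.9 kHz.
k=4: 213.4 kHz, 249.8 kHz.
Within [84.7 kHz, 182.15 kHz]: 97.6 kHz, 134 kHz, 155.5 kHz.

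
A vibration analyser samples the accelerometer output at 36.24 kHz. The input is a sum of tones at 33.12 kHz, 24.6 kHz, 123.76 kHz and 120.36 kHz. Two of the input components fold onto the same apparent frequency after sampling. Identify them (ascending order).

fs/2 = 18.12 kHz.
33.12 kHz > fs/2 = 18.12 kHz, folds to fs − 33.12 kHz = 3.12 kHz.
24.6 kHz > fs/2 = 18.12 kHz, folds to fs − 24.6 kHz = 11.64 kHz.
123.76 kHz mod fs = 15.04 kHz.
15.04 kHz ≤ fs/2 = 18.12 kHz, appears at 15.04 kHz.
120.36 kHz mod fs = 11.64 kHz.
11.64 kHz ≤ fs/2 = 18.12 kHz, appears at 11.64 kHz.
24.6 kHz and 120.36 kHz both map to 11.64 kHz.

24.6 kHz, 120.36 kHz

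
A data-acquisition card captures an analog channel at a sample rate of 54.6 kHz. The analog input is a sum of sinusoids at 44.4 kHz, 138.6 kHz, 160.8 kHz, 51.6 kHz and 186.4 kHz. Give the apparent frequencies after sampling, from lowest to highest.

3 kHz, 10.2 kHz, 22.6 kHz, 25.2 kHz

fs/2 = 27.3 kHz.
44.4 kHz > fs/2 = 27.3 kHz, folds to fs − 44.4 kHz = 10.2 kHz.
138.6 kHz mod fs = 29.4 kHz.
29.4 kHz > fs/2 = 27.3 kHz, folds to fs − 29.4 kHz = 25.2 kHz.
160.8 kHz mod fs = 51.6 kHz.
51.6 kHz > fs/2 = 27.3 kHz, folds to fs − 51.6 kHz = 3 kHz.
51.6 kHz > fs/2 = 27.3 kHz, folds to fs − 51.6 kHz = 3 kHz.
186.4 kHz mod fs = 22.6 kHz.
22.6 kHz ≤ fs/2 = 27.3 kHz, appears at 22.6 kHz.
Distinct values: {3 kHz, 10.2 kHz, 22.6 kHz, 25.2 kHz}.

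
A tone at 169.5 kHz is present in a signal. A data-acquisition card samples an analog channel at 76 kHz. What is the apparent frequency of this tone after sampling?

17.5 kHz

169.5 kHz mod fs = 17.5 kHz.
17.5 kHz ≤ fs/2 = 38 kHz, appears at 17.5 kHz.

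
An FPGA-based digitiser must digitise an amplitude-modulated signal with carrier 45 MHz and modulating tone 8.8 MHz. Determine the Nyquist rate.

107.6 MHz

AM sidebands sit at fc ± fm = 36.2 MHz and 53.8 MHz.
Highest-frequency component: 53.8 MHz.
Nyquist rate = 2 × 53.8 MHz = 107.6 MHz.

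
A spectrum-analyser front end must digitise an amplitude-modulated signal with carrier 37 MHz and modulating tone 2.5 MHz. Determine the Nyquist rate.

AM sidebands sit at fc ± fm = 34.5 MHz and 39.5 MHz.
Highest-frequency component: 39.5 MHz.
Nyquist rate = 2 × 39.5 MHz = 79 MHz.

79 MHz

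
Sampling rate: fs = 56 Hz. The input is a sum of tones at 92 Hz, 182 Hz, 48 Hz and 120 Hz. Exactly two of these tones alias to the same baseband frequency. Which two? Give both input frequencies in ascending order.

fs/2 = 28 Hz.
92 Hz mod fs = 36 Hz.
36 Hz > fs/2 = 28 Hz, folds to fs − 36 Hz = 20 Hz.
182 Hz mod fs = 14 Hz.
14 Hz ≤ fs/2 = 28 Hz, appears at 14 Hz.
48 Hz > fs/2 = 28 Hz, folds to fs − 48 Hz = 8 Hz.
120 Hz mod fs = 8 Hz.
8 Hz ≤ fs/2 = 28 Hz, appears at 8 Hz.
48 Hz and 120 Hz both map to 8 Hz.

48 Hz, 120 Hz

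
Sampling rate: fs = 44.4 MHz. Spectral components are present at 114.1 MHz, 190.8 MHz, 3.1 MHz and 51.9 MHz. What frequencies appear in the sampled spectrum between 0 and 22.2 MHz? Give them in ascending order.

3.1 MHz, 7.5 MHz, 13.2 MHz, 19.1 MHz

fs/2 = 22.2 MHz.
114.1 MHz mod fs = 25.3 MHz.
25.3 MHz > fs/2 = 22.2 MHz, folds to fs − 25.3 MHz = 19.1 MHz.
190.8 MHz mod fs = 13.2 MHz.
13.2 MHz ≤ fs/2 = 22.2 MHz, appears at 13.2 MHz.
3.1 MHz ≤ fs/2 = 22.2 MHz, passes unchanged.
51.9 MHz mod fs = 7.5 MHz.
7.5 MHz ≤ fs/2 = 22.2 MHz, appears at 7.5 MHz.
Distinct values: {3.1 MHz, 7.5 MHz, 13.2 MHz, 19.1 MHz}.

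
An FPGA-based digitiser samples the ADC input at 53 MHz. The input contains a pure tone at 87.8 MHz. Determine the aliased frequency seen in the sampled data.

87.8 MHz mod fs = 34.8 MHz.
34.8 MHz > fs/2 = 26.5 MHz, folds to fs − 34.8 MHz = 18.2 MHz.

18.2 MHz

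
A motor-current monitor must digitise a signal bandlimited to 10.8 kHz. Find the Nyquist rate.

21.6 kHz

Nyquist rate = 2 × 10.8 kHz = 21.6 kHz.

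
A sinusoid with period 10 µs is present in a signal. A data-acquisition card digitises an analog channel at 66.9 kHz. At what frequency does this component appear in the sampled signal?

T = 10 µs → f = 1/T = 100 kHz.
100 kHz mod fs = 33.1 kHz.
33.1 kHz ≤ fs/2 = 33.45 kHz, appears at 33.1 kHz.

33.1 kHz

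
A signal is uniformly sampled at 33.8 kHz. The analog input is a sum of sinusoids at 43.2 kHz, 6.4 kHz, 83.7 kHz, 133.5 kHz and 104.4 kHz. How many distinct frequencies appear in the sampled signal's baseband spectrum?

fs/2 = 16.9 kHz.
43.2 kHz mod fs = 9.4 kHz.
9.4 kHz ≤ fs/2 = 16.9 kHz, appears at 9.4 kHz.
6.4 kHz ≤ fs/2 = 16.9 kHz, passes unchanged.
83.7 kHz mod fs = 16.1 kHz.
16.1 kHz ≤ fs/2 = 16.9 kHz, appears at 16.1 kHz.
133.5 kHz mod fs = 32.1 kHz.
32.1 kHz > fs/2 = 16.9 kHz, folds to fs − 32.1 kHz = 1.7 kHz.
104.4 kHz mod fs = 3 kHz.
3 kHz ≤ fs/2 = 16.9 kHz, appears at 3 kHz.
Distinct values: {1.7 kHz, 3 kHz, 6.4 kHz, 9.4 kHz, 16.1 kHz} → 5.

5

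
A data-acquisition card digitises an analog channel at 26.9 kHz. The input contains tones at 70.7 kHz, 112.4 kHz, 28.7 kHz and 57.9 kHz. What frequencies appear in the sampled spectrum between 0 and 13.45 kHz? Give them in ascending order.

1.8 kHz, 4.1 kHz, 4.8 kHz, 10 kHz

fs/2 = 13.45 kHz.
70.7 kHz mod fs = 16.9 kHz.
16.9 kHz > fs/2 = 13.45 kHz, folds to fs − 16.9 kHz = 10 kHz.
112.4 kHz mod fs = 4.8 kHz.
4.8 kHz ≤ fs/2 = 13.45 kHz, appears at 4.8 kHz.
28.7 kHz mod fs = 1.8 kHz.
1.8 kHz ≤ fs/2 = 13.45 kHz, appears at 1.8 kHz.
57.9 kHz mod fs = 4.1 kHz.
4.1 kHz ≤ fs/2 = 13.45 kHz, appears at 4.1 kHz.
Distinct values: {1.8 kHz, 4.1 kHz, 4.8 kHz, 10 kHz}.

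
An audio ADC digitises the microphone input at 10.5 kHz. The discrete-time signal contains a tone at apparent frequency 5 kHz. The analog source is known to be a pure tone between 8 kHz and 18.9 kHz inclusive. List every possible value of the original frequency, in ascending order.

15.5 kHz, 16 kHz

Frequencies that alias to 5 kHz are k·fs ± 5 kHz for integer k ≥ 0.
k=0: 5 kHz.
k=1: 5.5 kHz, 15.5 kHz.
k=2: 16 kHz, 26 kHz.
k=3: 26.5 kHz, 36.5 kHz.
Within [8 kHz, 18.9 kHz]: 15.5 kHz, 16 kHz.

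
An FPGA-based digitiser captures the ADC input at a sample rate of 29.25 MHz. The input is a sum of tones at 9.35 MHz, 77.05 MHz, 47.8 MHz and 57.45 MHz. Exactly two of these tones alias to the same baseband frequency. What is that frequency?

fs/2 = 14.625 MHz.
9.35 MHz ≤ fs/2 = 14.625 MHz, passes unchanged.
77.05 MHz mod fs = 18.55 MHz.
18.55 MHz > fs/2 = 14.625 MHz, folds to fs − 18.55 MHz = 10.7 MHz.
47.8 MHz mod fs = 18.55 MHz.
18.55 MHz > fs/2 = 14.625 MHz, folds to fs − 18.55 MHz = 10.7 MHz.
57.45 MHz mod fs = 28.2 MHz.
28.2 MHz > fs/2 = 14.625 MHz, folds to fs − 28.2 MHz = 1.05 MHz.
47.8 MHz and 77.05 MHz both map to 10.7 MHz.

10.7 MHz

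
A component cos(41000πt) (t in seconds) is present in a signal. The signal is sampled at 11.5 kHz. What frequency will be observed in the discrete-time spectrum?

ω = 41000π rad/s → f = ω/(2π) = 20500 Hz = 20.5 kHz.
20.5 kHz mod fs = 9 kHz.
9 kHz > fs/2 = 5.75 kHz, folds to fs − 9 kHz = 2.5 kHz.

2.5 kHz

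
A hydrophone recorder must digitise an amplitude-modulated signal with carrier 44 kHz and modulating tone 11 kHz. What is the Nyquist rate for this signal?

110 kHz

AM sidebands sit at fc ± fm = 33 kHz and 55 kHz.
Highest-frequency component: 55 kHz.
Nyquist rate = 2 × 55 kHz = 110 kHz.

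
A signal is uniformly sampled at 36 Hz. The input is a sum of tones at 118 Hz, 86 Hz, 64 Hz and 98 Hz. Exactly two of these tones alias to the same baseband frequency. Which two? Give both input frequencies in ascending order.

98 Hz, 118 Hz

fs/2 = 18 Hz.
118 Hz mod fs = 10 Hz.
10 Hz ≤ fs/2 = 18 Hz, appears at 10 Hz.
86 Hz mod fs = 14 Hz.
14 Hz ≤ fs/2 = 18 Hz, appears at 14 Hz.
64 Hz mod fs = 28 Hz.
28 Hz > fs/2 = 18 Hz, folds to fs − 28 Hz = 8 Hz.
98 Hz mod fs = 26 Hz.
26 Hz > fs/2 = 18 Hz, folds to fs − 26 Hz = 10 Hz.
98 Hz and 118 Hz both map to 10 Hz.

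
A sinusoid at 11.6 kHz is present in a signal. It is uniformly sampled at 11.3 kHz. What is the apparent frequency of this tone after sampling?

11.6 kHz mod fs = 0.3 kHz.
0.3 kHz ≤ fs/2 = 5.65 kHz, appears at 0.3 kHz.

0.3 kHz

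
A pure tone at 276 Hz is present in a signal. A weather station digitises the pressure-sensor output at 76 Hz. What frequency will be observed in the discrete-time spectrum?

276 Hz mod fs = 48 Hz.
48 Hz > fs/2 = 38 Hz, folds to fs − 48 Hz = 28 Hz.

28 Hz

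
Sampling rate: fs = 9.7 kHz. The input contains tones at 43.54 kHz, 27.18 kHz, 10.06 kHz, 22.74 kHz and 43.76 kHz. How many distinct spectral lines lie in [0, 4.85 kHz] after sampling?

4

fs/2 = 4.85 kHz.
43.54 kHz mod fs = 4.74 kHz.
4.74 kHz ≤ fs/2 = 4.85 kHz, appears at 4.74 kHz.
27.18 kHz mod fs = 7.78 kHz.
7.78 kHz > fs/2 = 4.85 kHz, folds to fs − 7.78 kHz = 1.92 kHz.
10.06 kHz mod fs = 0.36 kHz.
0.36 kHz ≤ fs/2 = 4.85 kHz, appears at 0.36 kHz.
22.74 kHz mod fs = 3.34 kHz.
3.34 kHz ≤ fs/2 = 4.85 kHz, appears at 3.34 kHz.
43.76 kHz mod fs = 4.96 kHz.
4.96 kHz > fs/2 = 4.85 kHz, folds to fs − 4.96 kHz = 4.74 kHz.
Distinct values: {0.36 kHz, 1.92 kHz, 3.34 kHz, 4.74 kHz} → 4.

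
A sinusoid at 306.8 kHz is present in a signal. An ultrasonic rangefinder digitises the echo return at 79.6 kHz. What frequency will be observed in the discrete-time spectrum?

306.8 kHz mod fs = 68 kHz.
68 kHz > fs/2 = 39.8 kHz, folds to fs − 68 kHz = 11.6 kHz.

11.6 kHz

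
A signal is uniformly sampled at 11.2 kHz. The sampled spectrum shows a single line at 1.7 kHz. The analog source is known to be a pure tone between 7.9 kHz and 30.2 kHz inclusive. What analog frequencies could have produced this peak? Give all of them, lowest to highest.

9.5 kHz, 12.9 kHz, 20.7 kHz, 24.1 kHz

Frequencies that alias to 1.7 kHz are k·fs ± 1.7 kHz for integer k ≥ 0.
k=0: 1.7 kHz.
k=1: 9.5 kHz, 12.9 kHz.
k=2: 20.7 kHz, 24.1 kHz.
k=3: 31.9 kHz, 35.3 kHz.
Within [7.9 kHz, 30.2 kHz]: 9.5 kHz, 12.9 kHz, 20.7 kHz, 24.1 kHz.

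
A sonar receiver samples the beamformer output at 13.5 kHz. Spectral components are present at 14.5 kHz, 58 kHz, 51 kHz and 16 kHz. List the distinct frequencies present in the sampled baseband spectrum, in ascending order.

1 kHz, 2.5 kHz, 3 kHz, 4 kHz

fs/2 = 6.75 kHz.
14.5 kHz mod fs = 1 kHz.
1 kHz ≤ fs/2 = 6.75 kHz, appears at 1 kHz.
58 kHz mod fs = 4 kHz.
4 kHz ≤ fs/2 = 6.75 kHz, appears at 4 kHz.
51 kHz mod fs = 10.5 kHz.
10.5 kHz > fs/2 = 6.75 kHz, folds to fs − 10.5 kHz = 3 kHz.
16 kHz mod fs = 2.5 kHz.
2.5 kHz ≤ fs/2 = 6.75 kHz, appears at 2.5 kHz.
Distinct values: {1 kHz, 2.5 kHz, 3 kHz, 4 kHz}.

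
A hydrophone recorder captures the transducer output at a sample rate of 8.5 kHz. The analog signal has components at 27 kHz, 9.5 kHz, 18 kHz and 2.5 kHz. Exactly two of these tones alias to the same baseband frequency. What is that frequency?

fs/2 = 4.25 kHz.
27 kHz mod fs = 1.5 kHz.
1.5 kHz ≤ fs/2 = 4.25 kHz, appears at 1.5 kHz.
9.5 kHz mod fs = 1 kHz.
1 kHz ≤ fs/2 = 4.25 kHz, appears at 1 kHz.
18 kHz mod fs = 1 kHz.
1 kHz ≤ fs/2 = 4.25 kHz, appears at 1 kHz.
2.5 kHz ≤ fs/2 = 4.25 kHz, passes unchanged.
9.5 kHz and 18 kHz both map to 1 kHz.

1 kHz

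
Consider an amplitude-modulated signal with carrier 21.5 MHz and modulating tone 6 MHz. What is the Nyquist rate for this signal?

AM sidebands sit at fc ± fm = 15.5 MHz and 27.5 MHz.
Highest-frequency component: 27.5 MHz.
Nyquist rate = 2 × 27.5 MHz = 55 MHz.

55 MHz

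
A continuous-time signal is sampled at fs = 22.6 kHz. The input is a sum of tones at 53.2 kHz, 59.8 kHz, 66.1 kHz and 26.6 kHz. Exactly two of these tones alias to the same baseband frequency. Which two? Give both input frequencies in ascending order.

53.2 kHz, 59.8 kHz

fs/2 = 11.3 kHz.
53.2 kHz mod fs = 8 kHz.
8 kHz ≤ fs/2 = 11.3 kHz, appears at 8 kHz.
59.8 kHz mod fs = 14.6 kHz.
14.6 kHz > fs/2 = 11.3 kHz, folds to fs − 14.6 kHz = 8 kHz.
66.1 kHz mod fs = 20.9 kHz.
20.9 kHz > fs/2 = 11.3 kHz, folds to fs − 20.9 kHz = 1.7 kHz.
26.6 kHz mod fs = 4 kHz.
4 kHz ≤ fs/2 = 11.3 kHz, appears at 4 kHz.
53.2 kHz and 59.8 kHz both map to 8 kHz.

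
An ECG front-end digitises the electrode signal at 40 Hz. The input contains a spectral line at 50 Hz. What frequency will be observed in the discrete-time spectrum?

50 Hz mod fs = 10 Hz.
10 Hz ≤ fs/2 = 20 Hz, appears at 10 Hz.

10 Hz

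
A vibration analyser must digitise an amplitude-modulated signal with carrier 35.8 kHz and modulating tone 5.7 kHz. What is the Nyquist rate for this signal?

AM sidebands sit at fc ± fm = 30.1 kHz and 41.5 kHz.
Highest-frequency component: 41.5 kHz.
Nyquist rate = 2 × 41.5 kHz = 83 kHz.

83 kHz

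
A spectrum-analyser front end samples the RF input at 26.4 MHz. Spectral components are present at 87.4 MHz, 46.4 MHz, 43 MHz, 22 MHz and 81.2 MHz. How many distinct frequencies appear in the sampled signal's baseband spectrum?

5

fs/2 = 13.2 MHz.
87.4 MHz mod fs = 8.2 MHz.
8.2 MHz ≤ fs/2 = 13.2 MHz, appears at 8.2 MHz.
46.4 MHz mod fs = 20 MHz.
20 MHz > fs/2 = 13.2 MHz, folds to fs − 20 MHz = 6.4 MHz.
43 MHz mod fs = 16.6 MHz.
16.6 MHz > fs/2 = 13.2 MHz, folds to fs − 16.6 MHz = 9.8 MHz.
22 MHz > fs/2 = 13.2 MHz, folds to fs − 22 MHz = 4.4 MHz.
81.2 MHz mod fs = 2 MHz.
2 MHz ≤ fs/2 = 13.2 MHz, appears at 2 MHz.
Distinct values: {2 MHz, 4.4 MHz, 6.4 MHz, 8.2 MHz, 9.8 MHz} → 5.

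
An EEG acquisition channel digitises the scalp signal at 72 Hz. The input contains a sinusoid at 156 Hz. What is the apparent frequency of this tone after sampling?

12 Hz

156 Hz mod fs = 12 Hz.
12 Hz ≤ fs/2 = 36 Hz, appears at 12 Hz.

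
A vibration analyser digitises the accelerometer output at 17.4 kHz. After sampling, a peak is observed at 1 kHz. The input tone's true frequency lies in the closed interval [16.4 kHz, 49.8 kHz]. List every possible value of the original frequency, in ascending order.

Frequencies that alias to 1 kHz are k·fs ± 1 kHz for integer k ≥ 0.
k=0: 1 kHz.
k=1: 16.4 kHz, 18.4 kHz.
k=2: 33.8 kHz, 35.8 kHz.
k=3: 51.2 kHz, 53.2 kHz.
Within [16.4 kHz, 49.8 kHz]: 16.4 kHz, 18.4 kHz, 33.8 kHz, 35.8 kHz.

16.4 kHz, 18.4 kHz, 33.8 kHz, 35.8 kHz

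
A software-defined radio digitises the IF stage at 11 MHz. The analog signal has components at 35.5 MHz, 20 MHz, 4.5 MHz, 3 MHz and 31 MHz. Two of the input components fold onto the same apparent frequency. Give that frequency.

2 MHz

fs/2 = 5.5 MHz.
35.5 MHz mod fs = 2.5 MHz.
2.5 MHz ≤ fs/2 = 5.5 MHz, appears at 2.5 MHz.
20 MHz mod fs = 9 MHz.
9 MHz > fs/2 = 5.5 MHz, folds to fs − 9 MHz = 2 MHz.
4.5 MHz ≤ fs/2 = 5.5 MHz, passes unchanged.
3 MHz ≤ fs/2 = 5.5 MHz, passes unchanged.
31 MHz mod fs = 9 MHz.
9 MHz > fs/2 = 5.5 MHz, folds to fs − 9 MHz = 2 MHz.
20 MHz and 31 MHz both map to 2 MHz.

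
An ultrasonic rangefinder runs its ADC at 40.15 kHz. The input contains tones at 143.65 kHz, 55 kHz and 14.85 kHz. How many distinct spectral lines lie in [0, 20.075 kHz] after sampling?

2

fs/2 = 20.075 kHz.
143.65 kHz mod fs = 23.2 kHz.
23.2 kHz > fs/2 = 20.075 kHz, folds to fs − 23.2 kHz = 16.95 kHz.
55 kHz mod fs = 14.85 kHz.
14.85 kHz ≤ fs/2 = 20.075 kHz, appears at 14.85 kHz.
14.85 kHz ≤ fs/2 = 20.075 kHz, passes unchanged.
Distinct values: {14.85 kHz, 16.95 kHz} → 2.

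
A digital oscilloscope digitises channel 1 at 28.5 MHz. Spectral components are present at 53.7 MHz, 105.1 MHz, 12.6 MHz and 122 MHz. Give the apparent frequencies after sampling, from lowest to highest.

3.3 MHz, 8 MHz, 8.9 MHz, 12.6 MHz

fs/2 = 14.25 MHz.
53.7 MHz mod fs = 25.2 MHz.
25.2 MHz > fs/2 = 14.25 MHz, folds to fs − 25.2 MHz = 3.3 MHz.
105.1 MHz mod fs = 19.6 MHz.
19.6 MHz > fs/2 = 14.25 MHz, folds to fs − 19.6 MHz = 8.9 MHz.
12.6 MHz ≤ fs/2 = 14.25 MHz, passes unchanged.
122 MHz mod fs = 8 MHz.
8 MHz ≤ fs/2 = 14.25 MHz, appears at 8 MHz.
Distinct values: {3.3 MHz, 8 MHz, 8.9 MHz, 12.6 MHz}.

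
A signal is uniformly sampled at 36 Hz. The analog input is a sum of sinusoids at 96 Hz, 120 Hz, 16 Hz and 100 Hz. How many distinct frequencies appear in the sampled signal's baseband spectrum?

3

fs/2 = 18 Hz.
96 Hz mod fs = 24 Hz.
24 Hz > fs/2 = 18 Hz, folds to fs − 24 Hz = 12 Hz.
120 Hz mod fs = 12 Hz.
12 Hz ≤ fs/2 = 18 Hz, appears at 12 Hz.
16 Hz ≤ fs/2 = 18 Hz, passes unchanged.
100 Hz mod fs = 28 Hz.
28 Hz > fs/2 = 18 Hz, folds to fs − 28 Hz = 8 Hz.
Distinct values: {8 Hz, 12 Hz, 16 Hz} → 3.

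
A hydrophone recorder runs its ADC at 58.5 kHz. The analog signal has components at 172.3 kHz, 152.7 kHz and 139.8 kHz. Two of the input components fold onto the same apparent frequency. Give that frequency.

22.8 kHz

fs/2 = 29.25 kHz.
172.3 kHz mod fs = 55.3 kHz.
55.3 kHz > fs/2 = 29.25 kHz, folds to fs − 55.3 kHz = 3.2 kHz.
152.7 kHz mod fs = 35.7 kHz.
35.7 kHz > fs/2 = 29.25 kHz, folds to fs − 35.7 kHz = 22.8 kHz.
139.8 kHz mod fs = 22.8 kHz.
22.8 kHz ≤ fs/2 = 29.25 kHz, appears at 22.8 kHz.
139.8 kHz and 152.7 kHz both map to 22.8 kHz.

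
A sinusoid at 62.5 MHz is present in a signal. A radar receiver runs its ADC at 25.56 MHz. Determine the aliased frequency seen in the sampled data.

11.38 MHz

62.5 MHz mod fs = 11.38 MHz.
11.38 MHz ≤ fs/2 = 12.78 MHz, appears at 11.38 MHz.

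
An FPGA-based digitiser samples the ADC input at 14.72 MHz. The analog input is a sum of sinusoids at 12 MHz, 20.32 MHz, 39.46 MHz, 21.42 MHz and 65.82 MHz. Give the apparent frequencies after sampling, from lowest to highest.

fs/2 = 7.36 MHz.
12 MHz > fs/2 = 7.36 MHz, folds to fs − 12 MHz = 2.72 MHz.
20.32 MHz mod fs = 5.6 MHz.
5.6 MHz ≤ fs/2 = 7.36 MHz, appears at 5.6 MHz.
39.46 MHz mod fs = 10.02 MHz.
10.02 MHz > fs/2 = 7.36 MHz, folds to fs − 10.02 MHz = 4.7 MHz.
21.42 MHz mod fs = 6.7 MHz.
6.7 MHz ≤ fs/2 = 7.36 MHz, appears at 6.7 MHz.
65.82 MHz mod fs = 6.94 MHz.
6.94 MHz ≤ fs/2 = 7.36 MHz, appears at 6.94 MHz.
Distinct values: {2.72 MHz, 4.7 MHz, 5.6 MHz, 6.7 MHz, 6.94 MHz}.

2.72 MHz, 4.7 MHz, 5.6 MHz, 6.7 MHz, 6.94 MHz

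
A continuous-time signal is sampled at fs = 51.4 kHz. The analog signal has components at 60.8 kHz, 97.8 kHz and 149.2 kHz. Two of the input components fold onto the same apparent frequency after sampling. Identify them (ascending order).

97.8 kHz, 149.2 kHz

fs/2 = 25.7 kHz.
60.8 kHz mod fs = 9.4 kHz.
9.4 kHz ≤ fs/2 = 25.7 kHz, appears at 9.4 kHz.
97.8 kHz mod fs = 46.4 kHz.
46.4 kHz > fs/2 = 25.7 kHz, folds to fs − 46.4 kHz = 5 kHz.
149.2 kHz mod fs = 46.4 kHz.
46.4 kHz > fs/2 = 25.7 kHz, folds to fs − 46.4 kHz = 5 kHz.
97.8 kHz and 149.2 kHz both map to 5 kHz.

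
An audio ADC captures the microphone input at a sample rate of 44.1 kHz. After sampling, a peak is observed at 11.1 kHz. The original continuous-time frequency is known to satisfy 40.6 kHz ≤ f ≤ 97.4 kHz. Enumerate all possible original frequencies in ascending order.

55.2 kHz, 77.1 kHz

Frequencies that alias to 11.1 kHz are k·fs ± 11.1 kHz for integer k ≥ 0.
k=0: 11.1 kHz.
k=1: 33 kHz, 55.2 kHz.
k=2: 77.1 kHz, 99.3 kHz.
k=3: 121.2 kHz, 143.4 kHz.
Within [40.6 kHz, 97.4 kHz]: 55.2 kHz, 77.1 kHz.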